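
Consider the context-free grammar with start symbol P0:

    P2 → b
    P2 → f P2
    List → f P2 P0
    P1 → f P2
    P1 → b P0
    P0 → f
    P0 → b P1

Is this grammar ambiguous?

Only P0, P1, P2 are reachable from P0; ignoring the rest: Each reachable nonterminal has at most one production per leading terminal, and all productions are right-linear; the derivation is determined token-by-token.

Unambiguous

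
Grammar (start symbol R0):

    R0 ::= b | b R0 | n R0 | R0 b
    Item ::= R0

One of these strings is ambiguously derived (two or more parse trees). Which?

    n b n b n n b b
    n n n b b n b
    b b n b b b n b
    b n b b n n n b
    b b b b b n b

n b n b n n b b: 8 trees
n n n b b n b: 1 tree
b b n b b b n b: 1 tree
b n b b n n n b: 1 tree
b b b b b n b: 1 tree

n b n b n n b b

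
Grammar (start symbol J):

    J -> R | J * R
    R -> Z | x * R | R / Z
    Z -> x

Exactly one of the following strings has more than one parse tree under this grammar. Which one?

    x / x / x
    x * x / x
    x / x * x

x * x / x

x / x / x: 1 tree
x * x / x: 3 trees
x / x * x: 1 tree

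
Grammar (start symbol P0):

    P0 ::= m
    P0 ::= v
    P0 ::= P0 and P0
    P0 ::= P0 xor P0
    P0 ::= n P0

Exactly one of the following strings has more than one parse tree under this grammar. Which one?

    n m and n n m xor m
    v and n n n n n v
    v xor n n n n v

n m and n n m xor m: 9 trees
v and n n n n n v: 1 tree
v xor n n n n v: 1 tree

n m and n n m xor m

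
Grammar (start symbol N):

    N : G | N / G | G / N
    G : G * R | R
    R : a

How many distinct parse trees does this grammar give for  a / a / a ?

Parse trees for a / a / a:
  [N [N [N [G [R a]]] / [G [R a]]] / [G [R a]]]
  [N [N [G [R a]] / [N [G [R a]]]] / [G [R a]]]
  [N [G [R a]] / [N [N [G [R a]]] / [G [R a]]]]
  [N [G [R a]] / [N [G [R a]] / [N [G [R a]]]]]

4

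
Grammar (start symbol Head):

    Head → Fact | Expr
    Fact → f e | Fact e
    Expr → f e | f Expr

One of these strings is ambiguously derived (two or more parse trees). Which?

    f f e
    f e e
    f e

f e

f f e: 1 tree
f e e: 1 tree
f e: 2 trees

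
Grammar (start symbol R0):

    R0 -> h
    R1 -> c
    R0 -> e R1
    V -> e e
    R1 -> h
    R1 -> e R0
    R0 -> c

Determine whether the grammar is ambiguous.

Unambiguous

(V is unreachable from R0, so its rules don't affect L(R0).) Restricted to the reachable nonterminals, every rule has the form A → t or A → t B, and no two rules for the same A share a first terminal. The grammar encodes a DFA — one run per string.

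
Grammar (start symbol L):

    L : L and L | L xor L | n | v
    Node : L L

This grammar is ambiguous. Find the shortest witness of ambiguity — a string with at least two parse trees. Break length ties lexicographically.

n and n and n

length 1: no string has ≥2 trees
length 3: no string has ≥2 trees
length 5: n and n and n has 2 parse trees

Two derivations of n and n and n:
  L ⇒ L and L ⇒ L and L and L ⇒ n and L and L ⇒ n and n and L ⇒ n and n and n
  L ⇒ L and L ⇒ n and L ⇒ n and L and L ⇒ n and n and L ⇒ n and n and n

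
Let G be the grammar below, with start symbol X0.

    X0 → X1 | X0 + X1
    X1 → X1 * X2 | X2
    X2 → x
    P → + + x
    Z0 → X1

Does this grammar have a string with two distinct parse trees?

Unambiguous

Only X0, X1, X2 are reachable from X0; ignoring the rest: This is a standard precedence ladder (X0 over X1 over X2), with each level left-recursive on its own operator ('+' at X0, '*' at X1). That structure is LR(1), hence unambiguous.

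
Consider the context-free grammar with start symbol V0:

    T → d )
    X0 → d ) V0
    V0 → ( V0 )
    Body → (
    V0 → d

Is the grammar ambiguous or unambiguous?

Only V0 is reachable from V0; ignoring the rest: L(V0) is { openⁿ atom closeⁿ : n ≥ 0 }. The bracket depth fixes n, and the derivation is forced at every step.

Unambiguous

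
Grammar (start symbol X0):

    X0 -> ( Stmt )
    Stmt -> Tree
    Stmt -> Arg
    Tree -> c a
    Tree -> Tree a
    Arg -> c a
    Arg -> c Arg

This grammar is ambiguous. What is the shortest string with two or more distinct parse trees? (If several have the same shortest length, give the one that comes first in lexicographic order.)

( c a )

length 4: ( c a ) has 2 parse trees

Two derivations of ( c a ):
  X0 ⇒ ( Stmt ) ⇒ ( Tree ) ⇒ ( c a )
  X0 ⇒ ( Stmt ) ⇒ ( Arg ) ⇒ ( c a )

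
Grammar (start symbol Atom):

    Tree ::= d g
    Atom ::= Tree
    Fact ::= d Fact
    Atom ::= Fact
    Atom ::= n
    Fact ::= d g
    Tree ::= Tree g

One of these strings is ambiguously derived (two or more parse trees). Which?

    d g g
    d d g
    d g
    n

d g g: 1 tree
d d g: 1 tree
d g: 2 trees
n: 1 tree

d g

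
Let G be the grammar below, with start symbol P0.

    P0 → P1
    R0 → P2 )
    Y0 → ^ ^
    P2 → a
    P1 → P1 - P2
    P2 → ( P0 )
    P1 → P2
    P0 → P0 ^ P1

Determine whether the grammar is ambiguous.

(R0, Y0 are unreachable from P0, so their rules don't affect L(P0).) P0 → P0 ^ P1 | P1  ;  P1 → P1 - P2 | P2  — a left-associative chain with P2 at the bottom. Each string factors uniquely by precedence.

Unambiguous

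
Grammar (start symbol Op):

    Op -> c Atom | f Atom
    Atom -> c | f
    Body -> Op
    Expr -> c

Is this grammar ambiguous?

Unambiguous

(Body, Expr are unreachable from Op, so their rules don't affect L(Op).) Each reachable nonterminal has at most one production per leading terminal, and all productions are right-linear; the derivation is determined token-by-token.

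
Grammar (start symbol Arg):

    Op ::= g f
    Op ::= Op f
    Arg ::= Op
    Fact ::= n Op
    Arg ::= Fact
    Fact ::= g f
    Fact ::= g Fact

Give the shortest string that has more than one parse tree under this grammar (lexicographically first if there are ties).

length 2: g f has 2 parse trees

Two derivations of g f:
  Arg ⇒ Op ⇒ g f
  Arg ⇒ Fact ⇒ g f

g f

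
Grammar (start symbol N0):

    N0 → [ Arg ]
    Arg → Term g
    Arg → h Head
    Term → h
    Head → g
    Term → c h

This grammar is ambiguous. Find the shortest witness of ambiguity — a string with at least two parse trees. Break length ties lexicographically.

[ h g ]

length 4: [ h g ] has 2 parse trees

Two derivations of [ h g ]:
  N0 ⇒ [ Arg ] ⇒ [ Term g ] ⇒ [ h g ]
  N0 ⇒ [ Arg ] ⇒ [ h Head ] ⇒ [ h g ]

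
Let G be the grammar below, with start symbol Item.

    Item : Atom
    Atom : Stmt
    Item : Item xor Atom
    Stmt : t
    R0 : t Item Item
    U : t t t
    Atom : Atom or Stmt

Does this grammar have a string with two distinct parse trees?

Unambiguous

(R0, U are unreachable from Item, so their rules don't affect L(Item).) This is a standard precedence ladder (Item over Atom over Stmt), with each level left-recursive on its own operator ('xor' at Item, 'or' at Atom). That structure is LR(1), hence unambiguous.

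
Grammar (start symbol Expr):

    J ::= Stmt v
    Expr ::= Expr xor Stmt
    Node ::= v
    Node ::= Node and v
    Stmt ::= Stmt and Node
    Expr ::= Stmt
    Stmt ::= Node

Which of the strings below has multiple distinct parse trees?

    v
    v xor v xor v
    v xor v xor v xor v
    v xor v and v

v: 1 tree
v xor v xor v: 1 tree
v xor v xor v xor v: 1 tree
v xor v and v: 2 trees

v xor v and v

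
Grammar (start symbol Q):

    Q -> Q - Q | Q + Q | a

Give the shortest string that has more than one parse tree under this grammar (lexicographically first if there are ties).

a + a + a

length 1: no string has ≥2 trees
length 3: no string has ≥2 trees
length 5: a + a + a has 2 parse trees

Two derivations of a + a + a:
  Q ⇒ Q + Q ⇒ Q + Q + Q ⇒ a + Q + Q ⇒ a + a + Q ⇒ a + a + a
  Q ⇒ Q + Q ⇒ a + Q ⇒ a + Q + Q ⇒ a + a + Q ⇒ a + a + a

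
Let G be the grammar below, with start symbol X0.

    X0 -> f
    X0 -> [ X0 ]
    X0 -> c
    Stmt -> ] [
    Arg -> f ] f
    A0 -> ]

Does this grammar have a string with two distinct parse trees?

Unambiguous

Only X0 is reachable from X0; ignoring the rest: Each string is a nest of matched brackets around a single atom. An opening bracket forces the recursive rule; an atom forces the base rule.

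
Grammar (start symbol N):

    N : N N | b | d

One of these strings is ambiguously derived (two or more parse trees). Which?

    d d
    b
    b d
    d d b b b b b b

d d: 1 tree
b: 1 tree
b d: 1 tree
d d b b b b b b: 429 trees

d d b b b b b b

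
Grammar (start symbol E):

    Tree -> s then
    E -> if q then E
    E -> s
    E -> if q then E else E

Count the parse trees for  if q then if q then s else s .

Parse trees for if q then if q then s else s:
  [E if q then [E if q then [E s] else [E s]]]
  [E if q then [E if q then [E s]] else [E s]]

2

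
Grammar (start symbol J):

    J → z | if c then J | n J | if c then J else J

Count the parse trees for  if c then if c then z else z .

2

Parse trees for if c then if c then z else z:
  [J if c then [J if c then [J z] else [J z]]]
  [J if c then [J if c then [J z]] else [J z]]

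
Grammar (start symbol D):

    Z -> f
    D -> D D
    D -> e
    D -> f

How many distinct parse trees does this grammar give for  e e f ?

2

Parse trees for e e f:
  [D [D e] [D [D e] [D f]]]
  [D [D [D e] [D e]] [D f]]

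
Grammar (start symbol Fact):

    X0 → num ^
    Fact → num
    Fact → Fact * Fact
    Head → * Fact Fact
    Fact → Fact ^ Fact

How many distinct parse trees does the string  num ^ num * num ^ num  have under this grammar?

5

Parse trees for num ^ num * num ^ num:
  [Fact [Fact [Fact num] ^ [Fact num]] * [Fact [Fact num] ^ [Fact num]]]
  [Fact [Fact num] ^ [Fact [Fact num] * [Fact [Fact num] ^ [Fact num]]]]
  [Fact [Fact num] ^ [Fact [Fact [Fact num] * [Fact num]] ^ [Fact num]]]
  [Fact [Fact [Fact [Fact num] ^ [Fact num]] * [Fact num]] ^ [Fact num]]
  [Fact [Fact [Fact num] ^ [Fact [Fact num] * [Fact num]]] ^ [Fact num]]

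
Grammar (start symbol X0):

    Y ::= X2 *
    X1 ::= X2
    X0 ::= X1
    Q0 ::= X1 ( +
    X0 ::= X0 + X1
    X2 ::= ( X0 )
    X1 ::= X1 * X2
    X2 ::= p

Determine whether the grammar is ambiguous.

Unambiguous

(Y, Q0 are unreachable from X0, so their rules don't affect L(X0).) X0 → X0 + X1 | X1  ;  X1 → X1 * X2 | X2  — a left-associative chain with X2 at the bottom. Each string factors uniquely by precedence.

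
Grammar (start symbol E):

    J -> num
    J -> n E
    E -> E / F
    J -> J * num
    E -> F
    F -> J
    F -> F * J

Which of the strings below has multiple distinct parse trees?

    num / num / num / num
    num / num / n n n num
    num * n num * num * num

num * n num * num * num

num / num / num / num: 1 tree
num / num / n n n num: 1 tree
num * n num * num * num: 12 trees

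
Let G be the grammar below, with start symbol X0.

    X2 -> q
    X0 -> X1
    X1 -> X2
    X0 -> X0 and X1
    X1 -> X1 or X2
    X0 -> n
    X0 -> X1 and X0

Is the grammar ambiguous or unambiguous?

Ambiguous

Witness: q and q

Derivation 1: X0 ⇒ X0 and X1 ⇒ X1 and X1 ⇒ X2 and X1 ⇒ q and X1 ⇒ q and X2 ⇒ q and q
Derivation 2: X0 ⇒ X1 and X0 ⇒ X2 and X0 ⇒ q and X0 ⇒ q and X1 ⇒ q and X2 ⇒ q and q

Two distinct leftmost derivations for the same string.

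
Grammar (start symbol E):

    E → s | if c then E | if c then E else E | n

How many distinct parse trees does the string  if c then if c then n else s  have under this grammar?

Parse trees for if c then if c then n else s:
  [E if c then [E if c then [E n] else [E s]]]
  [E if c then [E if c then [E n]] else [E s]]

2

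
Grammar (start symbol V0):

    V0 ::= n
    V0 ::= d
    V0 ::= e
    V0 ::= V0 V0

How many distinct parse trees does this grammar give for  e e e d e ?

Parse trees for e e e d e (showing first 6 of 14):
  [V0 [V0 e] [V0 [V0 e] [V0 [V0 e] [V0 [V0 d] [V0 e]]]]]
  [V0 [V0 e] [V0 [V0 e] [V0 [V0 [V0 e] [V0 d]] [V0 e]]]]
  [V0 [V0 e] [V0 [V0 [V0 e] [V0 e]] [V0 [V0 d] [V0 e]]]]
  [V0 [V0 e] [V0 [V0 [V0 e] [V0 [V0 e] [V0 d]]] [V0 e]]]
  [V0 [V0 e] [V0 [V0 [V0 [V0 e] [V0 e]] [V0 d]] [V0 e]]]
  [V0 [V0 [V0 e] [V0 e]] [V0 [V0 e] [V0 [V0 d] [V0 e]]]]

14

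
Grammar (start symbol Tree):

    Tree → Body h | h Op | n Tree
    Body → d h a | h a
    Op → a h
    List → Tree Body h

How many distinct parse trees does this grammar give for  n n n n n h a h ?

Parse trees for n n n n n h a h:
  [Tree n [Tree n [Tree n [Tree n [Tree n [Tree [Body h a] h]]]]]]
  [Tree n [Tree n [Tree n [Tree n [Tree n [Tree h [Op a h]]]]]]]

2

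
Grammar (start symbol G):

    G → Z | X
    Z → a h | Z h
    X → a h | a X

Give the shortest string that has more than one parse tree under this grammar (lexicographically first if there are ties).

a h

length 2: a h has 2 parse trees

Two derivations of a h:
  G ⇒ Z ⇒ a h
  G ⇒ X ⇒ a h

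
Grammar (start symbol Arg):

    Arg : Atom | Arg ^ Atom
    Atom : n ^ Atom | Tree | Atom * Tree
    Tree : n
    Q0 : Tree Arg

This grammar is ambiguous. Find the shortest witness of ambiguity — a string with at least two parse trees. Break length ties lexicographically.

length 1: no string has ≥2 trees
length 3: n ^ n has 2 parse trees

Two derivations of n ^ n:
  Arg ⇒ Atom ⇒ n ^ Atom ⇒ n ^ Tree ⇒ n ^ n
  Arg ⇒ Arg ^ Atom ⇒ Atom ^ Atom ⇒ Tree ^ Atom ⇒ n ^ Atom ⇒ n ^ Tree ⇒ n ^ n

n ^ n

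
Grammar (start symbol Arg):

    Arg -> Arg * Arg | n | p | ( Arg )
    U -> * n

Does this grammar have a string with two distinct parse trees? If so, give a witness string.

Ambiguous

Witness: n * n * n

Derivation 1: Arg ⇒ Arg * Arg ⇒ Arg * Arg * Arg ⇒ n * Arg * Arg ⇒ n * n * Arg ⇒ n * n * n
Derivation 2: Arg ⇒ Arg * Arg ⇒ n * Arg ⇒ n * Arg * Arg ⇒ n * n * Arg ⇒ n * n * n

Two distinct leftmost derivations for the same string.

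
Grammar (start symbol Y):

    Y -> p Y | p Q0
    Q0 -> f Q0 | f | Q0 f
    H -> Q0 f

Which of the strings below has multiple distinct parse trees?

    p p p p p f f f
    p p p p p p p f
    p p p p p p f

p p p p p f f f

p p p p p f f f: 4 trees
p p p p p p p f: 1 tree
p p p p p p f: 1 tree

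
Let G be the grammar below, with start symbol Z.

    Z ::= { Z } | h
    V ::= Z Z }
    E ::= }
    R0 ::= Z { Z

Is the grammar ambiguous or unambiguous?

Unambiguous

Only Z is reachable from Z; ignoring the rest: Each string is a nest of matched brackets around a single atom. An opening bracket forces the recursive rule; an atom forces the base rule.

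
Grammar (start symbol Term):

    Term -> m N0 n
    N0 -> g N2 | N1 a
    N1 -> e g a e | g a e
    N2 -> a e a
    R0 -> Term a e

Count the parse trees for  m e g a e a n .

Parse trees for m e g a e a n:
  [Term m [N0 [N1 e g a e] a] n]

1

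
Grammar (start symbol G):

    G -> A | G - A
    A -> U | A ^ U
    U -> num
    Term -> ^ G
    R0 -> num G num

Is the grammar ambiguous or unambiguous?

(Term, R0 are unreachable from G, so their rules don't affect L(G).) This is a standard precedence ladder (G over A over U), with each level left-recursive on its own operator ('-' at G, '^' at A). That structure is LR(1), hence unambiguous.

Unambiguous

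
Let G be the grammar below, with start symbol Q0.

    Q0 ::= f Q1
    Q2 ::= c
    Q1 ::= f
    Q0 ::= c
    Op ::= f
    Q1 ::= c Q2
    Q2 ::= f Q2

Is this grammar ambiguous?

Only Q0, Q1, Q2 are reachable from Q0; ignoring the rest: Each reachable nonterminal has at most one production per leading terminal, and all productions are right-linear; the derivation is determined token-by-token.

Unambiguous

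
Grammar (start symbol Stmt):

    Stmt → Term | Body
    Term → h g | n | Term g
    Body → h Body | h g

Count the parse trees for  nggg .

1

Parse trees for nggg:
  [Stmt [Term [Term [Term [Term n] g] g] g]]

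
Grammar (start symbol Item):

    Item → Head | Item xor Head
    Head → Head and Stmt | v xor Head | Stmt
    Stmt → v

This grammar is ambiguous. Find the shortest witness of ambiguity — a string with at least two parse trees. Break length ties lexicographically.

length 1: no string has ≥2 trees
length 3: v xor v has 2 parse trees

Two derivations of v xor v:
  Item ⇒ Head ⇒ v xor Head ⇒ v xor Stmt ⇒ v xor v
  Item ⇒ Item xor Head ⇒ Head xor Head ⇒ Stmt xor Head ⇒ v xor Head ⇒ v xor Stmt ⇒ v xor v

v xor v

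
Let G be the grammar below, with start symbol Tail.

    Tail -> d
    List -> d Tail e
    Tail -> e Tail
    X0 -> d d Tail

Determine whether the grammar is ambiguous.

(List, X0 are unreachable from Tail, so their rules don't affect L(Tail).) Restricted to the reachable nonterminals, every rule has the form A → t or A → t B, and no two rules for the same A share a first terminal. The grammar encodes a DFA — one run per string.

Unambiguous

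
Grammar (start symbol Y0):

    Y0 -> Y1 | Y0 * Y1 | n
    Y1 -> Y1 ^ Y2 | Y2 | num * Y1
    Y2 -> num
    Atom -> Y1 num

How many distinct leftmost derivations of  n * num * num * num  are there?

Parse trees for n * num * num * num:
  [Y0 [Y0 n] * [Y1 num * [Y1 num * [Y1 [Y2 num]]]]]
  [Y0 [Y0 [Y0 n] * [Y1 [Y2 num]]] * [Y1 num * [Y1 [Y2 num]]]]
  [Y0 [Y0 [Y0 n] * [Y1 num * [Y1 [Y2 num]]]] * [Y1 [Y2 num]]]
  [Y0 [Y0 [Y0 [Y0 n] * [Y1 [Y2 num]]] * [Y1 [Y2 num]]] * [Y1 [Y2 num]]]

4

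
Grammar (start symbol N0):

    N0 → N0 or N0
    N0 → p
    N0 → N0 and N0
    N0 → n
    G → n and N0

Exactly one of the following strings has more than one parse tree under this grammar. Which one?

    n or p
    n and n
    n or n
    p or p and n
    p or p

n or p: 1 tree
n and n: 1 tree
n or n: 1 tree
p or p and n: 2 trees
p or p: 1 tree

p or p and n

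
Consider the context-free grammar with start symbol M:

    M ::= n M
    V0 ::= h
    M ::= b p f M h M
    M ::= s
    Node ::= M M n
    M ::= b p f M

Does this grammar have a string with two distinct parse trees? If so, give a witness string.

Ambiguous

Witness: b p f b p f s h s

Derivation 1: M ⇒ b p f M h M ⇒ b p f b p f M h M ⇒ b p f b p f s h M ⇒ b p f b p f s h s
Derivation 2: M ⇒ b p f M ⇒ b p f b p f M h M ⇒ b p f b p f s h M ⇒ b p f b p f s h s

Two distinct leftmost derivations for the same string.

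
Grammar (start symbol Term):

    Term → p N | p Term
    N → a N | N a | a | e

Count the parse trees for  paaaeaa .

Parse trees for paaaeaa (showing first 6 of 10):
  [Term p [N a [N a [N a [N [N [N e] a] a]]]]]
  [Term p [N a [N a [N [N a [N [N e] a]] a]]]]
  [Term p [N a [N a [N [N [N a [N e]] a] a]]]]
  [Term p [N a [N [N a [N a [N [N e] a]]] a]]]
  [Term p [N a [N [N a [N [N a [N e]] a]] a]]]
  [Term p [N a [N [N [N a [N a [N e]]] a] a]]]

10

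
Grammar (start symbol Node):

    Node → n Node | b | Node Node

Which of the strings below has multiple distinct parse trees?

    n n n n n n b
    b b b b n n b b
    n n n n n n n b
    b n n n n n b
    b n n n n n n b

b b b b n n b b

n n n n n n b: 1 tree
b b b b n n b b: 70 trees
n n n n n n n b: 1 tree
b n n n n n b: 1 tree
b n n n n n n b: 1 tree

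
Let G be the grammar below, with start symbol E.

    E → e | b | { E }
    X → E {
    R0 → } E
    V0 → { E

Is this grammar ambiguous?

Only E is reachable from E; ignoring the rest: Each string is a nest of matched brackets around a single atom. An opening bracket forces the recursive rule; an atom forces the base rule.

Unambiguous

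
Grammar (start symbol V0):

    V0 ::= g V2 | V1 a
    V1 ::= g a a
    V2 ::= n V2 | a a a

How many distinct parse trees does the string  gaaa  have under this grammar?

2

Parse trees for gaaa:
  [V0 g [V2 a a a]]
  [V0 [V1 g a a] a]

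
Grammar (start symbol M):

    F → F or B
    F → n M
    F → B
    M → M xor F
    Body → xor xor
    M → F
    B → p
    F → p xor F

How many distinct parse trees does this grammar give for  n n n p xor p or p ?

15

Parse trees for n n n p xor p or p (showing first 6 of 15):
  [M [M [F n [M [F n [M [F n [M [F [B p]]]]]]]]] xor [F [F [B p]] or [B p]]]
  [M [F [F n [M [M [F n [M [F n [M [F [B p]]]]]]] xor [F [B p]]]] or [B p]]]
  [M [F [F n [M [F n [M [M [F n [M [F [B p]]]]] xor [F [B p]]]]]] or [B p]]]
  [M [F [F n [M [F n [M [F n [M [M [F [B p]]] xor [F [B p]]]]]]]] or [B p]]]
  [M [F [F n [M [F n [M [F n [M [F p xor [F [B p]]]]]]]]] or [B p]]]
  [M [F n [M [M [F n [M [F n [M [F [B p]]]]]]] xor [F [F [B p]] or [B p]]]]]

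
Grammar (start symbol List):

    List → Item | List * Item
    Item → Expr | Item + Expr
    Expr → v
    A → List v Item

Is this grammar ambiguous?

(A is unreachable from List, so its rules don't affect L(List).) List → List * Item | Item  ;  Item → Item + Expr | Expr  — a left-associative chain with Expr at the bottom. Each string factors uniquely by precedence.

Unambiguous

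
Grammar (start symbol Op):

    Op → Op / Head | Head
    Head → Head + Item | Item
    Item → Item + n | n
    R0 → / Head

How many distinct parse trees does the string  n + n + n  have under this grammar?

4

Parse trees for n + n + n:
  [Op [Head [Head [Item n]] + [Item [Item n] + n]]]
  [Op [Head [Head [Head [Item n]] + [Item n]] + [Item n]]]
  [Op [Head [Head [Item [Item n] + n]] + [Item n]]]
  [Op [Head [Item [Item [Item n] + n] + n]]]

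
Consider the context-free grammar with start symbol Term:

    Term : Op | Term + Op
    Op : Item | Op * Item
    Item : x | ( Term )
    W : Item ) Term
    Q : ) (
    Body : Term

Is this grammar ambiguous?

Unambiguous

Only Term, Op, Item are reachable from Term; ignoring the rest: This is a standard precedence ladder (Term over Op over Item), with each level left-recursive on its own operator ('+' at Term, '*' at Op). That structure is LR(1), hence unambiguous.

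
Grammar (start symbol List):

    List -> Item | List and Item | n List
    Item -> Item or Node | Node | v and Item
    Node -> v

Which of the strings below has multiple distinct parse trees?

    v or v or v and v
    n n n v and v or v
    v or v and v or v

v or v or v and v: 1 tree
n n n v and v or v: 6 trees
v or v and v or v: 1 tree

n n n v and v or v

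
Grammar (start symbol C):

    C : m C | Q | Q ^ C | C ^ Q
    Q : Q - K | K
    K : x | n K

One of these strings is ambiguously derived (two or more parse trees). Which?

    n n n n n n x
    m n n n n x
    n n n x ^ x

n n n x ^ x

n n n n n n x: 1 tree
m n n n n x: 1 tree
n n n x ^ x: 2 trees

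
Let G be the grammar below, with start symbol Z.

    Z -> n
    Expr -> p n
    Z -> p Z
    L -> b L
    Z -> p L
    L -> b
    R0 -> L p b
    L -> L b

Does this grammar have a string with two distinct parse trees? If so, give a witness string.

Witness: p b b

Derivation 1: Z ⇒ p L ⇒ p b L ⇒ p b b
Derivation 2: Z ⇒ p L ⇒ p L b ⇒ p b b

Two distinct leftmost derivations for the same string.

Ambiguous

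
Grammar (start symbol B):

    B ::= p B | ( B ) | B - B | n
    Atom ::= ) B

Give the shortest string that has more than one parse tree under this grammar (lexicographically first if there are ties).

length 1: no string has ≥2 trees
length 2: no string has ≥2 trees
length 3: no string has ≥2 trees
length 4: p n - n has 2 parse trees

Two derivations of p n - n:
  B ⇒ p B ⇒ p B - B ⇒ p n - B ⇒ p n - n
  B ⇒ B - B ⇒ p B - B ⇒ p n - B ⇒ p n - n

p n - n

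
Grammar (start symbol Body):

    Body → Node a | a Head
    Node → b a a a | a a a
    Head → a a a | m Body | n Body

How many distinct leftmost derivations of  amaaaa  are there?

Parse trees for amaaaa:
  [Body a [Head m [Body [Node a a a] a]]]
  [Body a [Head m [Body a [Head a a a]]]]

2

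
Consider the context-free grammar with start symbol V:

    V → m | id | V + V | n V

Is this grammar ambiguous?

Ambiguous

Witness: n id + id

Derivation 1: V ⇒ V + V ⇒ n V + V ⇒ n id + V ⇒ n id + id
Derivation 2: V ⇒ n V ⇒ n V + V ⇒ n id + V ⇒ n id + id

Two distinct leftmost derivations for the same string.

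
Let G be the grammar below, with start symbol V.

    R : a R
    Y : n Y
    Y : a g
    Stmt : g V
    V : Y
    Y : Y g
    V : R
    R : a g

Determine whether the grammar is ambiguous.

Ambiguous

Witness: a g

Derivation 1: V ⇒ Y ⇒ a g
Derivation 2: V ⇒ R ⇒ a g

Two distinct leftmost derivations for the same string.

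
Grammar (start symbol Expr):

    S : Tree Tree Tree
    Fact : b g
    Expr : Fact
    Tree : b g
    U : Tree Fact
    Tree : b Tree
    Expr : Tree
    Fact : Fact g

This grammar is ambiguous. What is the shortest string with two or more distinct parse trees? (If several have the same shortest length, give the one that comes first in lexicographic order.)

length 2: b g has 2 parse trees

Two derivations of b g:
  Expr ⇒ Fact ⇒ b g
  Expr ⇒ Tree ⇒ b g

b g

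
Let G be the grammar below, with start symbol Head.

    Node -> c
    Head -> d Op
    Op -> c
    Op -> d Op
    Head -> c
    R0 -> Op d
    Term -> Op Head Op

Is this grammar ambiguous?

Only Head, Op are reachable from Head; ignoring the rest: Restricted to the reachable nonterminals, every rule has the form A → t or A → t B, and no two rules for the same A share a first terminal. The grammar encodes a DFA — one run per string.

Unambiguous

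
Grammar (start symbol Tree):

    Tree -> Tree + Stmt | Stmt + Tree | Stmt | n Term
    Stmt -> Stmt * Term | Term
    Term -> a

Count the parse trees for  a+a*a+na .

Parse trees for a+a*a+na:
  [Tree [Stmt [Term a]] + [Tree [Stmt [Stmt [Term a]] * [Term a]] + [Tree n [Term a]]]]

1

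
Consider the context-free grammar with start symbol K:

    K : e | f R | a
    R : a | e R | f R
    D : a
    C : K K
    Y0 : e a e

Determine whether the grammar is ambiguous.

Unambiguous

Only K, R are reachable from K; ignoring the rest: Each reachable nonterminal has at most one production per leading terminal, and all productions are right-linear; the derivation is determined token-by-token.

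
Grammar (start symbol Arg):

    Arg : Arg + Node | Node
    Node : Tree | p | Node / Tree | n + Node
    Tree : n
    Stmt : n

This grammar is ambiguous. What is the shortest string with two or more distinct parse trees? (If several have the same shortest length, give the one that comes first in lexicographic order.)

n + n

length 1: no string has ≥2 trees
length 3: n + n has 2 parse trees

Two derivations of n + n:
  Arg ⇒ Arg + Node ⇒ Node + Node ⇒ Tree + Node ⇒ n + Node ⇒ n + Tree ⇒ n + n
  Arg ⇒ Node ⇒ n + Node ⇒ n + Tree ⇒ n + n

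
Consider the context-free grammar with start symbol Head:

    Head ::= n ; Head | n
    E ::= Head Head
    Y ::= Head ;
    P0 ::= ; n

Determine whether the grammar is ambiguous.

Unambiguous

(E, Y, P0 are unreachable from Head, so their rules don't affect L(Head).) The reachable grammar is A → atom sep A | atom. Each atom is followed by either the separator (recurse) or end-of-string (stop) — no choice point.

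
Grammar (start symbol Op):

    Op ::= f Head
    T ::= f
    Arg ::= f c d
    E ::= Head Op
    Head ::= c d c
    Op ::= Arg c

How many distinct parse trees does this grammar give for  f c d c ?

2

Parse trees for f c d c:
  [Op f [Head c d c]]
  [Op [Arg f c d] c]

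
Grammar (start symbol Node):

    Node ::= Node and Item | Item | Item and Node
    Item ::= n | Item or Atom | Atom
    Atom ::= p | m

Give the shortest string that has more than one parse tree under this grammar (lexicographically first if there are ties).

m and m

length 1: no string has ≥2 trees
length 3: m and m has 2 parse trees

Two derivations of m and m:
  Node ⇒ Node and Item ⇒ Item and Item ⇒ Atom and Item ⇒ m and Item ⇒ m and Atom ⇒ m and m
  Node ⇒ Item and Node ⇒ Atom and Node ⇒ m and Node ⇒ m and Item ⇒ m and Atom ⇒ m and m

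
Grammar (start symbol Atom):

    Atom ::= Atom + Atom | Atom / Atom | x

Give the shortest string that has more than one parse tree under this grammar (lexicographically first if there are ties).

length 1: no string has ≥2 trees
length 3: no string has ≥2 trees
length 5: x + x + x has 2 parse trees

Two derivations of x + x + x:
  Atom ⇒ Atom + Atom ⇒ Atom + Atom + Atom ⇒ x + Atom + Atom ⇒ x + x + Atom ⇒ x + x + x
  Atom ⇒ Atom + Atom ⇒ x + Atom ⇒ x + Atom + Atom ⇒ x + x + Atom ⇒ x + x + x

x + x + x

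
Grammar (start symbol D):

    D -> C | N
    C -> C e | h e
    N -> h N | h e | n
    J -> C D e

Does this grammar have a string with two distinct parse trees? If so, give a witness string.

Ambiguous

Witness: h e

Derivation 1: D ⇒ C ⇒ h e
Derivation 2: D ⇒ N ⇒ h e

Two distinct leftmost derivations for the same string.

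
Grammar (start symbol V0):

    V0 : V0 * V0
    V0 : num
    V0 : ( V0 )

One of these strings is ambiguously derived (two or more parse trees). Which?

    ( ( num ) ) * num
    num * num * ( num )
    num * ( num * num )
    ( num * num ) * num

num * num * ( num )

( ( num ) ) * num: 1 tree
num * num * ( num ): 2 trees
num * ( num * num ): 1 tree
( num * num ) * num: 1 tree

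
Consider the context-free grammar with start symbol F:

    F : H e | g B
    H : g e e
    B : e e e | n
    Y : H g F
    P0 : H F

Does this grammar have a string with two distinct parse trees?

Ambiguous

Witness: g e e e

Derivation 1: F ⇒ H e ⇒ g e e e
Derivation 2: F ⇒ g B ⇒ g e e e

Two distinct leftmost derivations for the same string.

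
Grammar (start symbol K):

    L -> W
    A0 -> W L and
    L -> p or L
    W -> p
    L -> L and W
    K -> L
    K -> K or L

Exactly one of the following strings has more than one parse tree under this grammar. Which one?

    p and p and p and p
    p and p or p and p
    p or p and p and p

p and p and p and p: 1 tree
p and p or p and p: 1 tree
p or p and p and p: 4 trees

p or p and p and p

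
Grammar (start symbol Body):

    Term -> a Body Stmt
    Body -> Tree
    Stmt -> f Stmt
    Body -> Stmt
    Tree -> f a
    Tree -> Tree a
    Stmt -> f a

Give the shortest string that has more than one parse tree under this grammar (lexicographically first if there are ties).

length 2: f a has 2 parse trees

Two derivations of f a:
  Body ⇒ Tree ⇒ f a
  Body ⇒ Stmt ⇒ f a

f a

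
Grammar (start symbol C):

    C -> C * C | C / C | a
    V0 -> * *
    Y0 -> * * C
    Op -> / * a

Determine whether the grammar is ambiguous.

Witness: a * a * a

Derivation 1: C ⇒ C * C ⇒ C * C * C ⇒ a * C * C ⇒ a * a * C ⇒ a * a * a
Derivation 2: C ⇒ C * C ⇒ a * C ⇒ a * C * C ⇒ a * a * C ⇒ a * a * a

Two distinct leftmost derivations for the same string.

Ambiguous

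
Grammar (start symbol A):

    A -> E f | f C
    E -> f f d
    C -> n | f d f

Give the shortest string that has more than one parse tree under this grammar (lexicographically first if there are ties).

f f d f

length 2: no string has ≥2 trees
length 4: f f d f has 2 parse trees

Two derivations of f f d f:
  A ⇒ E f ⇒ f f d f
  A ⇒ f C ⇒ f f d f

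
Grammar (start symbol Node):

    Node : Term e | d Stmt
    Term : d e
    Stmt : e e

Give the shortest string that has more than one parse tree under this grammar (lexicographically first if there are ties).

d e e

length 3: d e e has 2 parse trees

Two derivations of d e e:
  Node ⇒ Term e ⇒ d e e
  Node ⇒ d Stmt ⇒ d e e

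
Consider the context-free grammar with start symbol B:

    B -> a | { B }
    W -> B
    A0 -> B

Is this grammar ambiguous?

(W, A0 are unreachable from B, so their rules don't affect L(B).) Each string is a nest of matched brackets around a single atom. An opening bracket forces the recursive rule; an atom forces the base rule.

Unambiguous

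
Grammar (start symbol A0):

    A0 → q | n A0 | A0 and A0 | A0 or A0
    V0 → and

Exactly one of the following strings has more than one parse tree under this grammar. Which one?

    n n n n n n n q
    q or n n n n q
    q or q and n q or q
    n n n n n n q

n n n n n n n q: 1 tree
q or n n n n q: 1 tree
q or q and n q or q: 7 trees
n n n n n n q: 1 tree

q or q and n q or q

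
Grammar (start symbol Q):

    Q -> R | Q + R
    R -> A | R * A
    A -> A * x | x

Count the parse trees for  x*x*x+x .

4

Parse trees for x*x*x+x:
  [Q [Q [R [A [A [A x] * x] * x]]] + [R [A x]]]
  [Q [Q [R [R [A x]] * [A [A x] * x]]] + [R [A x]]]
  [Q [Q [R [R [A [A x] * x]] * [A x]]] + [R [A x]]]
  [Q [Q [R [R [R [A x]] * [A x]] * [A x]]] + [R [A x]]]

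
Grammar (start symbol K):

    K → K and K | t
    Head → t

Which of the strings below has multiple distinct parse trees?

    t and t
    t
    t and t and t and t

t and t and t and t

t and t: 1 tree
t: 1 tree
t and t and t and t: 5 trees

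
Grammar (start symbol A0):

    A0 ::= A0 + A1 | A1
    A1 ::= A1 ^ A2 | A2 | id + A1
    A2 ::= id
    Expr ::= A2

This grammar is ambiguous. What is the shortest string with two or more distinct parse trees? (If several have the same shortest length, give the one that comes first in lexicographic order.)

id + id

length 1: no string has ≥2 trees
length 3: id + id has 2 parse trees

Two derivations of id + id:
  A0 ⇒ A0 + A1 ⇒ A1 + A1 ⇒ A2 + A1 ⇒ id + A1 ⇒ id + A2 ⇒ id + id
  A0 ⇒ A1 ⇒ id + A1 ⇒ id + A2 ⇒ id + id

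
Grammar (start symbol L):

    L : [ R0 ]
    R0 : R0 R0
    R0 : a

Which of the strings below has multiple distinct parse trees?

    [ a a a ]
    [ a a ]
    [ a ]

[ a a a ]

[ a a a ]: 2 trees
[ a a ]: 1 tree
[ a ]: 1 tree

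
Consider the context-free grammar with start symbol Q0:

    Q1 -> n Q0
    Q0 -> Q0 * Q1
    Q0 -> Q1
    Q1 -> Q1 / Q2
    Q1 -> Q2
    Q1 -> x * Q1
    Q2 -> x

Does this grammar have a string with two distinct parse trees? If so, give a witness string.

Witness: x * x

Derivation 1: Q0 ⇒ Q0 * Q1 ⇒ Q1 * Q1 ⇒ Q2 * Q1 ⇒ x * Q1 ⇒ x * Q2 ⇒ x * x
Derivation 2: Q0 ⇒ Q1 ⇒ x * Q1 ⇒ x * Q2 ⇒ x * x

Two distinct leftmost derivations for the same string.

Ambiguous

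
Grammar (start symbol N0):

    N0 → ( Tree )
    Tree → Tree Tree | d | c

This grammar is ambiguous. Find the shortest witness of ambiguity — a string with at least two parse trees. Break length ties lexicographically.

( c c c )

length 3: no string has ≥2 trees
length 4: no string has ≥2 trees
length 5: ( c c c ) has 2 parse trees

Two derivations of ( c c c ):
  N0 ⇒ ( Tree ) ⇒ ( Tree Tree ) ⇒ ( Tree Tree Tree ) ⇒ ( c Tree Tree ) ⇒ ( c c Tree ) ⇒ ( c c c )
  N0 ⇒ ( Tree ) ⇒ ( Tree Tree ) ⇒ ( c Tree ) ⇒ ( c Tree Tree ) ⇒ ( c c Tree ) ⇒ ( c c c )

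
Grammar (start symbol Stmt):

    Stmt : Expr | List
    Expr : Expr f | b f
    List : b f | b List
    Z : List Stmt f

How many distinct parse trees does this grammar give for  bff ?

Parse trees for bff:
  [Stmt [Expr [Expr b f] f]]

1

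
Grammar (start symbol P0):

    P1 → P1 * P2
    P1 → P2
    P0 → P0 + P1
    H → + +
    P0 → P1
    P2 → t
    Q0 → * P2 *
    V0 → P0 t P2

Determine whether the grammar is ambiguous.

Only P0, P1, P2 are reachable from P0; ignoring the rest: This is a standard precedence ladder (P0 over P1 over P2), with each level left-recursive on its own operator ('+' at P0, '*' at P1). That structure is LR(1), hence unambiguous.

Unambiguous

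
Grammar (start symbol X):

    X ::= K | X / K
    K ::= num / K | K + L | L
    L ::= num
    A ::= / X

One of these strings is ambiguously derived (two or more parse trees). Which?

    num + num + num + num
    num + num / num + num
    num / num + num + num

num + num + num + num: 1 tree
num + num / num + num: 1 tree
num / num + num + num: 4 trees

num / num + num + num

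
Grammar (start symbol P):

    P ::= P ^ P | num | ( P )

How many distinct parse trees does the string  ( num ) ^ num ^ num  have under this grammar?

2

Parse trees for ( num ) ^ num ^ num:
  [P [P ( [P num] )] ^ [P [P num] ^ [P num]]]
  [P [P [P ( [P num] )] ^ [P num]] ^ [P num]]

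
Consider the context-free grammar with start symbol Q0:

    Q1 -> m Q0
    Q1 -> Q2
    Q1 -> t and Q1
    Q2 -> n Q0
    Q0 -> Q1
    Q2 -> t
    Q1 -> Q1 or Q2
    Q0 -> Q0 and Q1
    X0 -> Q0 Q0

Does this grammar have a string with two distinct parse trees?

Ambiguous

Witness: t and t

Derivation 1: Q0 ⇒ Q1 ⇒ t and Q1 ⇒ t and Q2 ⇒ t and t
Derivation 2: Q0 ⇒ Q0 and Q1 ⇒ Q1 and Q1 ⇒ Q2 and Q1 ⇒ t and Q1 ⇒ t and Q2 ⇒ t and t

Two distinct leftmost derivations for the same string.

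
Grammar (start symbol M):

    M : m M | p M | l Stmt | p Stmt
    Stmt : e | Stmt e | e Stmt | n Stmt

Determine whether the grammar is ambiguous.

Witness: l e e

Derivation 1: M ⇒ l Stmt ⇒ l Stmt e ⇒ l e e
Derivation 2: M ⇒ l Stmt ⇒ l e Stmt ⇒ l e e

Two distinct leftmost derivations for the same string.

Ambiguous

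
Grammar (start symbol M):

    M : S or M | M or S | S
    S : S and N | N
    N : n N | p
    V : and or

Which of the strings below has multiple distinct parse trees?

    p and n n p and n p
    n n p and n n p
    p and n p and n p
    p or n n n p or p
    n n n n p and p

p and n n p and n p: 1 tree
n n p and n n p: 1 tree
p and n p and n p: 1 tree
p or n n n p or p: 4 trees
n n n n p and p: 1 tree

p or n n n p or p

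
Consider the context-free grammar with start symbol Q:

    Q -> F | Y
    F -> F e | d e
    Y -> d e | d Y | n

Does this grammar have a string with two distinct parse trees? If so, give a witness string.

Ambiguous

Witness: d e

Derivation 1: Q ⇒ F ⇒ d e
Derivation 2: Q ⇒ Y ⇒ d e

Two distinct leftmost derivations for the same string.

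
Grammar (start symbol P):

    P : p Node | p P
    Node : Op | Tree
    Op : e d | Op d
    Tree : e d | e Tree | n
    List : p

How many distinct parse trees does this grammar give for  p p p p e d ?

2

Parse trees for p p p p e d:
  [P p [P p [P p [P p [Node [Op e d]]]]]]
  [P p [P p [P p [P p [Node [Tree e d]]]]]]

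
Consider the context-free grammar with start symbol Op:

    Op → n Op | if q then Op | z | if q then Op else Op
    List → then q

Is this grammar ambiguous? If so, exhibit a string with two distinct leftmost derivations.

Witness: if q then if q then z else z

Derivation 1: Op ⇒ if q then Op ⇒ if q then if q then Op else Op ⇒ if q then if q then z else Op ⇒ if q then if q then z else z
Derivation 2: Op ⇒ if q then Op else Op ⇒ if q then if q then Op else Op ⇒ if q then if q then z else Op ⇒ if q then if q then z else z

Two distinct leftmost derivations for the same string.

Ambiguous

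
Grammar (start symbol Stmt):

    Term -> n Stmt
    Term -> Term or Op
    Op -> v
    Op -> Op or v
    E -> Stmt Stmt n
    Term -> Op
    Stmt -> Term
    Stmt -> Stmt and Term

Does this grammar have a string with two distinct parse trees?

Witness: v or v

Derivation 1: Stmt ⇒ Term ⇒ Term or Op ⇒ Op or Op ⇒ v or Op ⇒ v or v
Derivation 2: Stmt ⇒ Term ⇒ Op ⇒ Op or v ⇒ v or v

Two distinct leftmost derivations for the same string.

Ambiguous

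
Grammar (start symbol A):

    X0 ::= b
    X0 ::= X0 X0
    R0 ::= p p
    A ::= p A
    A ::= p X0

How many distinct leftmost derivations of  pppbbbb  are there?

Parse trees for pppbbbb:
  [A p [A p [A p [X0 [X0 b] [X0 [X0 b] [X0 [X0 b] [X0 b]]]]]]]
  [A p [A p [A p [X0 [X0 b] [X0 [X0 [X0 b] [X0 b]] [X0 b]]]]]]
  [A p [A p [A p [X0 [X0 [X0 b] [X0 b]] [X0 [X0 b] [X0 b]]]]]]
  [A p [A p [A p [X0 [X0 [X0 b] [X0 [X0 b] [X0 b]]] [X0 b]]]]]
  [A p [A p [A p [X0 [X0 [X0 [X0 b] [X0 b]] [X0 b]] [X0 b]]]]]

5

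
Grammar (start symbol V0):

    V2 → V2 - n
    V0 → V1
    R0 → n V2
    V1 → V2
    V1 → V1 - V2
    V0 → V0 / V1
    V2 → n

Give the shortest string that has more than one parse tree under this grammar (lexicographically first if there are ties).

length 1: no string has ≥2 trees
length 3: n - n has 2 parse trees

Two derivations of n - n:
  V0 ⇒ V1 ⇒ V2 ⇒ V2 - n ⇒ n - n
  V0 ⇒ V1 ⇒ V1 - V2 ⇒ V2 - V2 ⇒ n - V2 ⇒ n - n

n - n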